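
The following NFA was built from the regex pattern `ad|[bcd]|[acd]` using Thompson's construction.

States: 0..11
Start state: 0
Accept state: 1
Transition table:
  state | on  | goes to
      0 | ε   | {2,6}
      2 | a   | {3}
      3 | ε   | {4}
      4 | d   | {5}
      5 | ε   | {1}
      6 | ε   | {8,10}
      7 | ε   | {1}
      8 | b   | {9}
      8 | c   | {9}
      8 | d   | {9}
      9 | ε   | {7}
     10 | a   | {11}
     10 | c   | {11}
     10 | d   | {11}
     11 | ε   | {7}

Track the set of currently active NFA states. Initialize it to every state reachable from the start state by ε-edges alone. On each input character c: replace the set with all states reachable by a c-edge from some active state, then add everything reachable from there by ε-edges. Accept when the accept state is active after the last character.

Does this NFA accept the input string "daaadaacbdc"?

Answer: REJECT

Trace:
initial (ε-close {0}): {0,2,6,8,10}
'd' @ 1: {1,7,9,11}  ✓accept
'a' @ 2: {}  — dead — no transitions
rest 'aadaacbdc' ignored (set empty)
final: {}; accept 1 not in set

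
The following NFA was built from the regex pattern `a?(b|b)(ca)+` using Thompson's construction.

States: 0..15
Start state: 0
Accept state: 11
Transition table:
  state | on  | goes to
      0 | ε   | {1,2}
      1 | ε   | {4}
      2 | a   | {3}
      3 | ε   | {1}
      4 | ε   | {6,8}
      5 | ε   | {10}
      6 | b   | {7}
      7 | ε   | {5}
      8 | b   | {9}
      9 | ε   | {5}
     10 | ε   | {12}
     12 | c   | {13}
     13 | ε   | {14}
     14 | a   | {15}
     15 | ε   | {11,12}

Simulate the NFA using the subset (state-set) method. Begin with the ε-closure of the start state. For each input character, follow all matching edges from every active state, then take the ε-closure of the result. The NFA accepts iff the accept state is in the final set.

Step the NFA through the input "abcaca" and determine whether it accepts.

initial (ε-close {0}): {0,1,2,4,6,8}
'a' @ 1: {1,3,4,6,8}
'b' @ 2: {5,7,9,10,12}
'c' @ 3: {13,14}
'a' @ 4: {11,12,15}  ✓accept
'c' @ 5: {13,14}
'a' @ 6: {11,12,15}  ✓accept
final: {11,12,15}; accept 11 in set

Answer: ACCEPT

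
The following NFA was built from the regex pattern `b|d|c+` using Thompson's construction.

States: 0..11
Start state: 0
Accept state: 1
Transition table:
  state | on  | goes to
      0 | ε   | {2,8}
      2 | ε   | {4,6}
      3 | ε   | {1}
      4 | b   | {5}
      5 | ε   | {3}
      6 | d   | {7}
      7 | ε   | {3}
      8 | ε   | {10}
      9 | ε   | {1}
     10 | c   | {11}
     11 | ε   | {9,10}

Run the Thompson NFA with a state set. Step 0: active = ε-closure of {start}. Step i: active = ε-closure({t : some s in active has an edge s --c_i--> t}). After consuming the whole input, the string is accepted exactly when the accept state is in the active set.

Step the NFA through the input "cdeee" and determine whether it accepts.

start: ε-closure({0}) = {0,2,4,6,8,10}
'c' @ 1: {1,9,10,11}  ✓accept
'd' @ 2: {}  — dead — no transitions
rest 'eee' ignored (set empty)
after full input: {}  (accept=1 not in)

Answer: REJECT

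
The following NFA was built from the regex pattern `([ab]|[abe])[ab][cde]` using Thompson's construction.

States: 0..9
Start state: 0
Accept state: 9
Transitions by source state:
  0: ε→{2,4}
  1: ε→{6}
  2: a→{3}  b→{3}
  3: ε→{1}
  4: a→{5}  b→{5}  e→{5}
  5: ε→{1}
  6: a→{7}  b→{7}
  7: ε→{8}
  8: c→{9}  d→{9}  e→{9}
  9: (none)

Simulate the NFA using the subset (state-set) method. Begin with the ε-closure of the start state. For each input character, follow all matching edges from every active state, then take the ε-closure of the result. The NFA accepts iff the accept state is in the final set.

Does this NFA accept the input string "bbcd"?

Answer: REJECT

Derivation:
start: ε-closure({0}) = {0,2,4}
'b' @ 1: {1,3,5,6}
'b' @ 2: {7,8}
'c' @ 3: {9}  ✓accept
'd' @ 4: {}  — state set empty
after full input: {}  (accept=9 not in)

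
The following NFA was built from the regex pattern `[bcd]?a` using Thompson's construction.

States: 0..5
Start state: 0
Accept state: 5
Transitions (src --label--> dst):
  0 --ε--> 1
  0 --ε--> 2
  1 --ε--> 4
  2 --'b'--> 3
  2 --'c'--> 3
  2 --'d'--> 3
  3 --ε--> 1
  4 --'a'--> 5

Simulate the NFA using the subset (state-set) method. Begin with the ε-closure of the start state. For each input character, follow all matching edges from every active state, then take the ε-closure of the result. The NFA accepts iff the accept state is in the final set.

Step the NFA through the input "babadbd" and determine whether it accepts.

Answer: REJECT

Derivation:
S₀ = ε-closure({0}) = {0,1,2,4}
'b' @ 1: {1,3,4}
'a' @ 2: {5}  (accept∈set)
'b' @ 3: {}  — state set empty
rest 'adbd' ignored (set empty)
end set {} — state 5 not in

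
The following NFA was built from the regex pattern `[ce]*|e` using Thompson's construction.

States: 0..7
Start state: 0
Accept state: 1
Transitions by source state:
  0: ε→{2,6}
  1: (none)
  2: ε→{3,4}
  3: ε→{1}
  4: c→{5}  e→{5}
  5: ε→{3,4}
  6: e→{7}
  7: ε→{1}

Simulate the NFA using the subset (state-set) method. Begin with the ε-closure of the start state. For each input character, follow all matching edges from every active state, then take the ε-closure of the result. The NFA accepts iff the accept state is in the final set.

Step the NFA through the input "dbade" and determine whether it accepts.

initial (ε-close {0}): {0,1,2,3,4,6}
'd' @ 1: {}  — no active states
rest 'bade' ignored (set empty)
after full input: {}  (accept=1 not in)

Answer: REJECT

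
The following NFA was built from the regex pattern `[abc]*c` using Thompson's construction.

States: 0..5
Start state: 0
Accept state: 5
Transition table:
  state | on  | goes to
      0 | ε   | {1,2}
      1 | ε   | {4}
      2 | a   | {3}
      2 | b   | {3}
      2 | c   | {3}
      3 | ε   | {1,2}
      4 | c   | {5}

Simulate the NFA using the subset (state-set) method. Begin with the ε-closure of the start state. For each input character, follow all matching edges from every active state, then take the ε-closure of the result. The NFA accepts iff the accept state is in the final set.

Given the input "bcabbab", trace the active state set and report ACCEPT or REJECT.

start: ε-closure({0}) = {0,1,2,4}
'b' @ 1: {1,2,3,4}
'c' @ 2: {1,2,3,4,5}  (accept∈set)
'a' @ 3: {1,2,3,4}
'b' @ 4: {1,2,3,4}
'b' @ 5: {1,2,3,4}
'a' @ 6: {1,2,3,4}
'b' @ 7: {1,2,3,4}
final: {1,2,3,4}; accept 5 not in set

Answer: REJECT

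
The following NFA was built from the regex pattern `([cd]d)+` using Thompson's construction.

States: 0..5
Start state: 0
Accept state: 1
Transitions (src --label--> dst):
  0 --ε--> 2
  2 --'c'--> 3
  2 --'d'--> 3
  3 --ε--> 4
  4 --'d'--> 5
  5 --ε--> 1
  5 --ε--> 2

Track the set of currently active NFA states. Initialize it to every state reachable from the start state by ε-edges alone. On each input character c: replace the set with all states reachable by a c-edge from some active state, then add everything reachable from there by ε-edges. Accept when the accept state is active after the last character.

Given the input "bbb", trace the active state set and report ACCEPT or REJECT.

Answer: REJECT

Trace:
initial (ε-close {0}): {0,2}
'b' @ 1: {}  — dead — no transitions
rest 'bb' ignored (set empty)
end set {} — state 1 not in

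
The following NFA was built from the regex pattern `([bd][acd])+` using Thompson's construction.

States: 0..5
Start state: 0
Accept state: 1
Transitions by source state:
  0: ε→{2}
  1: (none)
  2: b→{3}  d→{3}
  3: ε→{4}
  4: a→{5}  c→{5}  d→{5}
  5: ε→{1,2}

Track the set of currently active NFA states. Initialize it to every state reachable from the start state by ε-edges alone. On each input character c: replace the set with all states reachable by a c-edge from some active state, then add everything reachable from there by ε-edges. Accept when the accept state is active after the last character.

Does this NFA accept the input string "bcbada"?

initial (ε-close {0}): {0,2}
'b' @ 1: {3,4}
'c' @ 2: {1,2,5}  [accepting]
'b' @ 3: {3,4}
'a' @ 4: {1,2,5}  [accepting]
'd' @ 5: {3,4}
'a' @ 6: {1,2,5}  [accepting]
after full input: {1,2,5}  (accept=1 in)

Answer: ACCEPT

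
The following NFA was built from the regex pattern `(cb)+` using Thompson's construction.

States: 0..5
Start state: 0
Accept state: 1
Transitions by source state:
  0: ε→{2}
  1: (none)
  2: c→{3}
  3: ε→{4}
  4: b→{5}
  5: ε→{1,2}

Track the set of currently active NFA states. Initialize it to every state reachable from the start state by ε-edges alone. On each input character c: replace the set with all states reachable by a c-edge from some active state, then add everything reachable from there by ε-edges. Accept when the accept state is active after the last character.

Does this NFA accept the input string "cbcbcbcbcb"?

Answer: ACCEPT

Trace:
S₀ = ε-closure({0}) = {0,2}
'c' @ 1: {3,4}
'b' @ 2: {1,2,5}  (accept∈set)
'c' @ 3: {3,4}
'b' @ 4: {1,2,5}  (accept∈set)
'c' @ 5: {3,4}
'b' @ 6: {1,2,5}  (accept∈set)
'c' @ 7: {3,4}
'b' @ 8: {1,2,5}  (accept∈set)
'c' @ 9: {3,4}
'b' @ 10: {1,2,5}  (accept∈set)
end set {1,2,5} — state 1 in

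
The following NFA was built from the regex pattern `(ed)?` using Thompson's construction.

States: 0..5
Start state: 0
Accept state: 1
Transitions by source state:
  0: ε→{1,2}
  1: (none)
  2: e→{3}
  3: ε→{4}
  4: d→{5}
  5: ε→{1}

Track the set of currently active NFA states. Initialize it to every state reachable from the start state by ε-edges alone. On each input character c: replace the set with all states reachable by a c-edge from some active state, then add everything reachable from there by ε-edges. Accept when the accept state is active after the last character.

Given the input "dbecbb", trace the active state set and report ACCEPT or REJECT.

Answer: REJECT

Derivation:
S₀ = ε-closure({0}) = {0,1,2}
'd' @ 1: {}  — no active states
rest 'becbb' ignored (set empty)
final: {}; accept 1 not in set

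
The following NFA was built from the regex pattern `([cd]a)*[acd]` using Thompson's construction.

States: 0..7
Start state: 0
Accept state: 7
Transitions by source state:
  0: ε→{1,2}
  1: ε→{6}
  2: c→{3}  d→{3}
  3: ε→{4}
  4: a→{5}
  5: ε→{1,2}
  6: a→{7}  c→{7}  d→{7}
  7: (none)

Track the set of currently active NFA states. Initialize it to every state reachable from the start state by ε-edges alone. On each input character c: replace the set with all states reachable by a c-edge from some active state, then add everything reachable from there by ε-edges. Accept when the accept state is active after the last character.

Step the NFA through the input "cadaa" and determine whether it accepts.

Answer: ACCEPT

Derivation:
S₀ = ε-closure({0}) = {0,1,2,6}
'c' @ 1: {3,4,7}  [accepting]
'a' @ 2: {1,2,5,6}
'd' @ 3: {3,4,7}  [accepting]
'a' @ 4: {1,2,5,6}
'a' @ 5: {7}  [accepting]
end set {7} — state 7 in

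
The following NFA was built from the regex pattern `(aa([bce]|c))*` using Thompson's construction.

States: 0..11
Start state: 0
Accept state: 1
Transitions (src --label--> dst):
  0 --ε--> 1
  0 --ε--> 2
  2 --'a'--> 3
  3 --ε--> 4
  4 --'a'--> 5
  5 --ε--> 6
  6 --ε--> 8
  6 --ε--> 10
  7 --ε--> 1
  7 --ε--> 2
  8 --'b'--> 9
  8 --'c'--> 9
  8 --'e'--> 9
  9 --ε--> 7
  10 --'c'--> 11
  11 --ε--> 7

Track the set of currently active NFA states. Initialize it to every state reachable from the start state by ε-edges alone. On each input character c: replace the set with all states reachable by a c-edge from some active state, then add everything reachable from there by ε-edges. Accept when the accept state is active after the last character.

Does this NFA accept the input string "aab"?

start: ε-closure({0}) = {0,1,2}
'a' @ 1: {3,4}
'a' @ 2: {5,6,8,10}
'b' @ 3: {1,2,7,9}  (accept∈set)
after full input: {1,2,7,9}  (accept=1 in)

Answer: ACCEPT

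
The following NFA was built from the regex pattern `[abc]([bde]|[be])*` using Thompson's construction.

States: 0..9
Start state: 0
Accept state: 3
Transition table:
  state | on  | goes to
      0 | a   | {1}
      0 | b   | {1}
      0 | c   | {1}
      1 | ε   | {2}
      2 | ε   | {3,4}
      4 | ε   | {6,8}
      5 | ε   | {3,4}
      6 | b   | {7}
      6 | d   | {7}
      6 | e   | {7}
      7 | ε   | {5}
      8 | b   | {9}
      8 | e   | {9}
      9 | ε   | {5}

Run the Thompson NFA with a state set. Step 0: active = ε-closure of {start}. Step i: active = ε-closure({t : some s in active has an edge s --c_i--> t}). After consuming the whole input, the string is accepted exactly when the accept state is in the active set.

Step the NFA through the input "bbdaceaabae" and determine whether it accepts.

S₀ = ε-closure({0}) = {0}
'b' @ 1: {1,2,3,4,6,8}  ✓accept
'b' @ 2: {3,4,5,6,7,8,9}  ✓accept
'd' @ 3: {3,4,5,6,7,8}  ✓accept
'a' @ 4: {}  — dead — no transitions
rest 'ceaabae' ignored (set empty)
after full input: {}  (accept=3 not in)

Answer: REJECT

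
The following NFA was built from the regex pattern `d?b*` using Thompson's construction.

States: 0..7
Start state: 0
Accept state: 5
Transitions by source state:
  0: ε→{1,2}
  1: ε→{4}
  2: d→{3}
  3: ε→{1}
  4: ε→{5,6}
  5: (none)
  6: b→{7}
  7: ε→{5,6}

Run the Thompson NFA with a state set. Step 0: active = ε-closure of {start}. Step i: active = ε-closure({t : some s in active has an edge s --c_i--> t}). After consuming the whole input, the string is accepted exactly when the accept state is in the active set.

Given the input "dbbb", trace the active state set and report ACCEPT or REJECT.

start: ε-closure({0}) = {0,1,2,4,5,6}
'd' @ 1: {1,3,4,5,6}  ✓accept
'b' @ 2: {5,6,7}  ✓accept
'b' @ 3: {5,6,7}  ✓accept
'b' @ 4: {5,6,7}  ✓accept
end set {5,6,7} — state 5 in

Answer: ACCEPT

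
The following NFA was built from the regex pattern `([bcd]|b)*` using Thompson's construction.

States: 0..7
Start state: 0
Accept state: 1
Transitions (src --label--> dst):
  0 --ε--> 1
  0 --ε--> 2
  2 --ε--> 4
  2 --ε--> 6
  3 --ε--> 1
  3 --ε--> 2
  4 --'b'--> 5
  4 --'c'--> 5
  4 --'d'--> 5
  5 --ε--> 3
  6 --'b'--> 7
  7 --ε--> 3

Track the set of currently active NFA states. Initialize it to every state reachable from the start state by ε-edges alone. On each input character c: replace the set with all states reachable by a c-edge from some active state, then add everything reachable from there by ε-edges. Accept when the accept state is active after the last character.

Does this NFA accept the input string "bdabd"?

S₀ = ε-closure({0}) = {0,1,2,4,6}
'b' @ 1: {1,2,3,4,5,6,7}  [accepting]
'd' @ 2: {1,2,3,4,5,6}  [accepting]
'a' @ 3: {}  — no active states
rest 'bd' ignored (set empty)
final: {}; accept 1 not in set

Answer: REJECT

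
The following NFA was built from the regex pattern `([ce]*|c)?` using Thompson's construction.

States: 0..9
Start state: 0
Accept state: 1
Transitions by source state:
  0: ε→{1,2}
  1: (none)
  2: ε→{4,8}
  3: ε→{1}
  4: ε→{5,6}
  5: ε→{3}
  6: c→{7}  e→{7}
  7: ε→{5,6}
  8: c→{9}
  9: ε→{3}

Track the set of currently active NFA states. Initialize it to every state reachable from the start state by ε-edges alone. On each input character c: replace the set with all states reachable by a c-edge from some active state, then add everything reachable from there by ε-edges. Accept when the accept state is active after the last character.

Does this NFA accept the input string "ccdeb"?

initial (ε-close {0}): {0,1,2,3,4,5,6,8}
'c' @ 1: {1,3,5,6,7,9}  ✓accept
'c' @ 2: {1,3,5,6,7}  ✓accept
'd' @ 3: {}  — state set empty
rest 'eb' ignored (set empty)
after full input: {}  (accept=1 not in)

Answer: REJECT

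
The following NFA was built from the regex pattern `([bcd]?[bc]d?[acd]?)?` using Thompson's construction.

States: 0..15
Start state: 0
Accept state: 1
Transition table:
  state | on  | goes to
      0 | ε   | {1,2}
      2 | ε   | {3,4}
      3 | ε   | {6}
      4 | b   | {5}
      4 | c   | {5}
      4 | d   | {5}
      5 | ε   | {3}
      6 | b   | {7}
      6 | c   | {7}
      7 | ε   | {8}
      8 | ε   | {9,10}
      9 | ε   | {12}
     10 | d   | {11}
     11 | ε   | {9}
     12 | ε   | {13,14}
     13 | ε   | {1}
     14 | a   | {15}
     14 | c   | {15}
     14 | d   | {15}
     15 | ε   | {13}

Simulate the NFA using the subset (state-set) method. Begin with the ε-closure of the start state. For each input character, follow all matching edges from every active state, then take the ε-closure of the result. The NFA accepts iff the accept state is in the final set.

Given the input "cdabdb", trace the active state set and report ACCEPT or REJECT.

initial (ε-close {0}): {0,1,2,3,4,6}
'c' @ 1: {1,3,5,6,7,8,9,10,12,13,14}  [accepting]
'd' @ 2: {1,9,11,12,13,14,15}  [accepting]
'a' @ 3: {1,13,15}  [accepting]
'b' @ 4: {}  — dead — no transitions
rest 'db' ignored (set empty)
after full input: {}  (accept=1 not in)

Answer: REJECT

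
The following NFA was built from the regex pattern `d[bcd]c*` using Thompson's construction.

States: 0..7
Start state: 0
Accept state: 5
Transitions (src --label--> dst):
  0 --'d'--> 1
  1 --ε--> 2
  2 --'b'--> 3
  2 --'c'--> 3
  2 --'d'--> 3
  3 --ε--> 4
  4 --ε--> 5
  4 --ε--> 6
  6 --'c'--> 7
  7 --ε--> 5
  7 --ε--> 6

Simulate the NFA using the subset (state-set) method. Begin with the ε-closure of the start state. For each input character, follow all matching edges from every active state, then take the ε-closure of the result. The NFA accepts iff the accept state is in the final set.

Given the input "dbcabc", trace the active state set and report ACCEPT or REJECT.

Answer: REJECT

Trace:
initial (ε-close {0}): {0}
'd' @ 1: {1,2}
'b' @ 2: {3,4,5,6}  [accepting]
'c' @ 3: {5,6,7}  [accepting]
'a' @ 4: {}  — state set empty
rest 'bc' ignored (set empty)
end set {} — state 5 not in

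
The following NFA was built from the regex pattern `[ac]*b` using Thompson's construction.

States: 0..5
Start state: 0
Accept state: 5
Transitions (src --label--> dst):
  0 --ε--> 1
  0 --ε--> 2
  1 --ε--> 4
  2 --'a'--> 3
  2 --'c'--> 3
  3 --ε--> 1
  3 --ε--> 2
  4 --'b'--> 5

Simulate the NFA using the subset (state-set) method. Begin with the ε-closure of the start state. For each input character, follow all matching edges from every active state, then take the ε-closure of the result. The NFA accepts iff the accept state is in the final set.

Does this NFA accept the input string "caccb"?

Answer: ACCEPT

Trace:
S₀ = ε-closure({0}) = {0,1,2,4}
'c' @ 1: {1,2,3,4}
'a' @ 2: {1,2,3,4}
'c' @ 3: {1,2,3,4}
'c' @ 4: {1,2,3,4}
'b' @ 5: {5}  (accept∈set)
after full input: {5}  (accept=5 in)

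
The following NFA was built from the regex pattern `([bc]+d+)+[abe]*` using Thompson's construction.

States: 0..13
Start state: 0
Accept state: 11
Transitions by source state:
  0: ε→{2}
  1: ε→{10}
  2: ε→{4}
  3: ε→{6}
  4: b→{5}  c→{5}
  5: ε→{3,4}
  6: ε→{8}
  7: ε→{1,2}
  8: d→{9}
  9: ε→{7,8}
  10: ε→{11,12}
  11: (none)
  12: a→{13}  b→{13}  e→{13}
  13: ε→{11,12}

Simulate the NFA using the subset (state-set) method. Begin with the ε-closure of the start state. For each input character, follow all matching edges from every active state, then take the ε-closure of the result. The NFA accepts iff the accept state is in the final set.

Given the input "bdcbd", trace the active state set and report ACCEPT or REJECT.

S₀ = ε-closure({0}) = {0,2,4}
'b' @ 1: {3,4,5,6,8}
'd' @ 2: {1,2,4,7,8,9,10,11,12}  [accepting]
'c' @ 3: {3,4,5,6,8}
'b' @ 4: {3,4,5,6,8}
'd' @ 5: {1,2,4,7,8,9,10,11,12}  [accepting]
end set {1,2,4,7,8,9,10,11,12} — state 11 in

Answer: ACCEPT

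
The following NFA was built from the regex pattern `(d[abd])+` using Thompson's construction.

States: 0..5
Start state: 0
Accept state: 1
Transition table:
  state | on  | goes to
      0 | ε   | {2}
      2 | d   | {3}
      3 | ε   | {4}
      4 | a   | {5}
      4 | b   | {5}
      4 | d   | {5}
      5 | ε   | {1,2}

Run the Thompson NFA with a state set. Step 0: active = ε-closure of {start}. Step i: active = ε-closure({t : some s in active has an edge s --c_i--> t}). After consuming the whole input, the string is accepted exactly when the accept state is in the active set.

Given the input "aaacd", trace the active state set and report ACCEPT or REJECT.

start: ε-closure({0}) = {0,2}
'a' @ 1: {}  — dead — no transitions
rest 'aacd' ignored (set empty)
after full input: {}  (accept=1 not in)

Answer: REJECT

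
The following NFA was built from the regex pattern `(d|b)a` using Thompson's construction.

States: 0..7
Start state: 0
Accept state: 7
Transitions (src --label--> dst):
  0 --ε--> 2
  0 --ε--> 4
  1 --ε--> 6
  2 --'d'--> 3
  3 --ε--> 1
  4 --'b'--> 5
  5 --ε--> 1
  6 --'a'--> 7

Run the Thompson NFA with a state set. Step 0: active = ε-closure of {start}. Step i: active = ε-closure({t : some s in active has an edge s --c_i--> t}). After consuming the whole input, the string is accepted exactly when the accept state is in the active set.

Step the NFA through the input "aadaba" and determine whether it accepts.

initial (ε-close {0}): {0,2,4}
'a' @ 1: {}  — no active states
rest 'adaba' ignored (set empty)
end set {} — state 7 not in

Answer: REJECT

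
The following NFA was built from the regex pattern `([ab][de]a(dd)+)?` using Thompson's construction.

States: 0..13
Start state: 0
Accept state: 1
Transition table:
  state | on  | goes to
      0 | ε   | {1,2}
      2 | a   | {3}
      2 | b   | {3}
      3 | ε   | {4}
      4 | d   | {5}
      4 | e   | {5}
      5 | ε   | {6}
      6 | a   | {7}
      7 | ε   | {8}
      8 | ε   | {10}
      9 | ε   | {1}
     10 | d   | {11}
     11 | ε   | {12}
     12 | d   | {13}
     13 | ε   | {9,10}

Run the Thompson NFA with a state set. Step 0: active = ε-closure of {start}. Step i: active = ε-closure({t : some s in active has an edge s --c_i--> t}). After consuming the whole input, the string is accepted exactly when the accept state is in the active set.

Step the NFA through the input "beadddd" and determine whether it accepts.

initial (ε-close {0}): {0,1,2}
'b' @ 1: {3,4}
'e' @ 2: {5,6}
'a' @ 3: {7,8,10}
'd' @ 4: {11,12}
'd' @ 5: {1,9,10,13}  (accept∈set)
'd' @ 6: {11,12}
'd' @ 7: {1,9,10,13}  (accept∈set)
final: {1,9,10,13}; accept 1 in set

Answer: ACCEPT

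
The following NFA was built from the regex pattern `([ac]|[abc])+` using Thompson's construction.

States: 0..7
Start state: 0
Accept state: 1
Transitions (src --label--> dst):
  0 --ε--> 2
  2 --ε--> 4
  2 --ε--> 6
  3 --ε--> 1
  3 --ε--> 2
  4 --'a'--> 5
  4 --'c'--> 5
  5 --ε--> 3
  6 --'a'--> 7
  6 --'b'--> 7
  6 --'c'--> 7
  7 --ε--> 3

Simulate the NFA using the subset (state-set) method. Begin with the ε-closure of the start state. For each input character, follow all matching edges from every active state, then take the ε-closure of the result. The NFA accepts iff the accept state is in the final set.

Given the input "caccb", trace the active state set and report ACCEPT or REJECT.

Answer: ACCEPT

Trace:
initial (ε-close {0}): {0,2,4,6}
'c' @ 1: {1,2,3,4,5,6,7}  [accepting]
'a' @ 2: {1,2,3,4,5,6,7}  [accepting]
'c' @ 3: {1,2,3,4,5,6,7}  [accepting]
'c' @ 4: {1,2,3,4,5,6,7}  [accepting]
'b' @ 5: {1,2,3,4,6,7}  [accepting]
after full input: {1,2,3,4,6,7}  (accept=1 in)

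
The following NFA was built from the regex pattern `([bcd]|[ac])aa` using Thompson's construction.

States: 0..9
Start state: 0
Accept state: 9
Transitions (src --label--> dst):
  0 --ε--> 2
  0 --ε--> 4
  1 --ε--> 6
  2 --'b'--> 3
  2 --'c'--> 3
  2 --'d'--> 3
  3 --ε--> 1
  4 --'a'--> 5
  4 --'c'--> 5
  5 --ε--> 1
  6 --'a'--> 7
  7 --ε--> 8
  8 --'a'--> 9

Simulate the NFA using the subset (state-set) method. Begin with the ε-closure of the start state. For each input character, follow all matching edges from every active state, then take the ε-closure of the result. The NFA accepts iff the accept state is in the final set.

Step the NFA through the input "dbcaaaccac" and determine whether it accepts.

Answer: REJECT

Derivation:
initial (ε-close {0}): {0,2,4}
'd' @ 1: {1,3,6}
'b' @ 2: {}  — state set empty
rest 'caaaccac' ignored (set empty)
final: {}; accept 9 not in set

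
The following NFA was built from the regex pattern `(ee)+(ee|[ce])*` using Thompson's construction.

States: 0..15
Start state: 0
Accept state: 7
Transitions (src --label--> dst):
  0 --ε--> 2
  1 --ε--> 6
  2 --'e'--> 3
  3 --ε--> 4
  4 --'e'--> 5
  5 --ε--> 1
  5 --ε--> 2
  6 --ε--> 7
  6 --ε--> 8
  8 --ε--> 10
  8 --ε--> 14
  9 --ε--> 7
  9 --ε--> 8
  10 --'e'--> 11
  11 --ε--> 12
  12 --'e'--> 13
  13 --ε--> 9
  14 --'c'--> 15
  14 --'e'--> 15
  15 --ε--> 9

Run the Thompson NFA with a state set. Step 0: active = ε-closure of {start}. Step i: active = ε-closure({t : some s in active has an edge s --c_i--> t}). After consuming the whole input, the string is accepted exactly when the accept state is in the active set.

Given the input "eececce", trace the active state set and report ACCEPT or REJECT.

Answer: ACCEPT

Steps:
initial (ε-close {0}): {0,2}
'e' @ 1: {3,4}
'e' @ 2: {1,2,5,6,7,8,10,14}  [accepting]
'c' @ 3: {7,8,9,10,14,15}  [accepting]
'e' @ 4: {7,8,9,10,11,12,14,15}  [accepting]
'c' @ 5: {7,8,9,10,14,15}  [accepting]
'c' @ 6: {7,8,9,10,14,15}  [accepting]
'e' @ 7: {7,8,9,10,11,12,14,15}  [accepting]
end set {7,8,9,10,11,12,14,15} — state 7 in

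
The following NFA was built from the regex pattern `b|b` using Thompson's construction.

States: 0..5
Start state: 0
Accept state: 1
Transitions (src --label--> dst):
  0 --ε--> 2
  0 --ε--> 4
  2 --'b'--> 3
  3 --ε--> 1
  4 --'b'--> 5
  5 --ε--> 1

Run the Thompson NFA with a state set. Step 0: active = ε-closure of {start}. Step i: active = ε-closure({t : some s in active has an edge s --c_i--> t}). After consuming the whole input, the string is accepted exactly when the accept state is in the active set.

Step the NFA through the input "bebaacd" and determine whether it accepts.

Answer: REJECT

Steps:
S₀ = ε-closure({0}) = {0,2,4}
'b' @ 1: {1,3,5}  [accepting]
'e' @ 2: {}  — no active states
rest 'baacd' ignored (set empty)
after full input: {}  (accept=1 not in)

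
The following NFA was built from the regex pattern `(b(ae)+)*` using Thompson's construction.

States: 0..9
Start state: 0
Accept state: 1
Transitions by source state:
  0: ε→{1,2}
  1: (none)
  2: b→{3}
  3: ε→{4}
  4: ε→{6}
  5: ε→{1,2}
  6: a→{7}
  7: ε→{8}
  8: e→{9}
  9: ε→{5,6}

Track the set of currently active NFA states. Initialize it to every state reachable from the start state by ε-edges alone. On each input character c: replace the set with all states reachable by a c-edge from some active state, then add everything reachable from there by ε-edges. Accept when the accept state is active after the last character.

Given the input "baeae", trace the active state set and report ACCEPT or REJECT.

Answer: ACCEPT

Derivation:
start: ε-closure({0}) = {0,1,2}
'b' @ 1: {3,4,6}
'a' @ 2: {7,8}
'e' @ 3: {1,2,5,6,9}  ✓accept
'a' @ 4: {7,8}
'e' @ 5: {1,2,5,6,9}  ✓accept
end set {1,2,5,6,9} — state 1 in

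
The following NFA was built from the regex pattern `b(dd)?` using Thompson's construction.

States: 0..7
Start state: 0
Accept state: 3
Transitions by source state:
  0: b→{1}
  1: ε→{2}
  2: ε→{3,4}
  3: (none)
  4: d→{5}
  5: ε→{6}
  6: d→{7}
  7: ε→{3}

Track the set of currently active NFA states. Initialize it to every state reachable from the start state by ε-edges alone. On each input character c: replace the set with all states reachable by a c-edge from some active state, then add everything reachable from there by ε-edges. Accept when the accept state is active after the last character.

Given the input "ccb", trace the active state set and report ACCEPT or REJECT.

Answer: REJECT

Derivation:
start: ε-closure({0}) = {0}
'c' @ 1: {}  — dead — no transitions
rest 'cb' ignored (set empty)
after full input: {}  (accept=3 not in)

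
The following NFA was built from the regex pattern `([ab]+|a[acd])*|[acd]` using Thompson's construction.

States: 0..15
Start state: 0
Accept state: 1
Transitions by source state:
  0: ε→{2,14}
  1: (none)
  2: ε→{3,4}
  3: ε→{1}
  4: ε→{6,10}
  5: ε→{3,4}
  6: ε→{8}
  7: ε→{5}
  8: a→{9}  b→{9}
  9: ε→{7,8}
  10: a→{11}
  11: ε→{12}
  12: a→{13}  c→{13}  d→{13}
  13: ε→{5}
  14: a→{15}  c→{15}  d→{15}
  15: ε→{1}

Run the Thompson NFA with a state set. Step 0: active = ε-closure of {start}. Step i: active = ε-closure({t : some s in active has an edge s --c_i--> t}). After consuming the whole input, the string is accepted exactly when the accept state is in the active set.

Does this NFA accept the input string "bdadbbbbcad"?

start: ε-closure({0}) = {0,1,2,3,4,6,8,10,14}
'b' @ 1: {1,3,4,5,6,7,8,9,10}  (accept∈set)
'd' @ 2: {}  — state set empty
rest 'adbbbbcad' ignored (set empty)
final: {}; accept 1 not in set

Answer: REJECT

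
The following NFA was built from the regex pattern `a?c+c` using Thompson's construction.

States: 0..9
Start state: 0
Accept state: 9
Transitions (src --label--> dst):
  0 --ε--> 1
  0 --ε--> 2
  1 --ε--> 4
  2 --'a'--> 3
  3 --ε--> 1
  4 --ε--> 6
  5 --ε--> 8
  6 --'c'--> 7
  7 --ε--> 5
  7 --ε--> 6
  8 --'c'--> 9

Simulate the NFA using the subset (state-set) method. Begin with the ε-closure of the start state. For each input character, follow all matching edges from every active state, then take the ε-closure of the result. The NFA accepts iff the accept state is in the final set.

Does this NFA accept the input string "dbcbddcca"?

Answer: REJECT

Steps:
S₀ = ε-closure({0}) = {0,1,2,4,6}
'd' @ 1: {}  — dead — no transitions
rest 'bcbddcca' ignored (set empty)
end set {} — state 9 not in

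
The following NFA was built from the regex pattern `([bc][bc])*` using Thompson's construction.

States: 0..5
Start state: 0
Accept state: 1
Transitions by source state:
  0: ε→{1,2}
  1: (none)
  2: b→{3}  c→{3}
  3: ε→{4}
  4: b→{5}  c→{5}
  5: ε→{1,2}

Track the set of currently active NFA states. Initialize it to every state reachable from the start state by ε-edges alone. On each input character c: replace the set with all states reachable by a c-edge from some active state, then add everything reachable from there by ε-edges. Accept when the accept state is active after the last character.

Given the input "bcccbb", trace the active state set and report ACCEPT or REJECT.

start: ε-closure({0}) = {0,1,2}
'b' @ 1: {3,4}
'c' @ 2: {1,2,5}  ✓accept
'c' @ 3: {3,4}
'c' @ 4: {1,2,5}  ✓accept
'b' @ 5: {3,4}
'b' @ 6: {1,2,5}  ✓accept
after full input: {1,2,5}  (accept=1 in)

Answer: ACCEPT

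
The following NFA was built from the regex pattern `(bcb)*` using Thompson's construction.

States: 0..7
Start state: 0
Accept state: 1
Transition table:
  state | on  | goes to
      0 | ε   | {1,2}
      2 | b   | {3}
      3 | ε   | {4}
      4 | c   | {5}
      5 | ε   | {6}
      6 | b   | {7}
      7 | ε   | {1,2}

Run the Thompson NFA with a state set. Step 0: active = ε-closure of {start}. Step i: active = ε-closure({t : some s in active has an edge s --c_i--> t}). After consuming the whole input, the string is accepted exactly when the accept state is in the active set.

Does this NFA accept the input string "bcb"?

initial (ε-close {0}): {0,1,2}
'b' @ 1: {3,4}
'c' @ 2: {5,6}
'b' @ 3: {1,2,7}  [accepting]
end set {1,2,7} — state 1 in

Answer: ACCEPT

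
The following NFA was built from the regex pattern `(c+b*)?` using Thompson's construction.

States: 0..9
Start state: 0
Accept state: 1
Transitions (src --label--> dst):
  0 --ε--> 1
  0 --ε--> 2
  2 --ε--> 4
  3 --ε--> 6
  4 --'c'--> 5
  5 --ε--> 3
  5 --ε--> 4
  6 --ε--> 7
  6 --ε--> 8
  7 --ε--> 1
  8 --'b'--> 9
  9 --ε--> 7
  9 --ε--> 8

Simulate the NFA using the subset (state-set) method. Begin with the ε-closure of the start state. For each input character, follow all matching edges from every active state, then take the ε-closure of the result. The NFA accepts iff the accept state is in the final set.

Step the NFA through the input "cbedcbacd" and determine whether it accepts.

S₀ = ε-closure({0}) = {0,1,2,4}
'c' @ 1: {1,3,4,5,6,7,8}  ✓accept
'b' @ 2: {1,7,8,9}  ✓accept
'e' @ 3: {}  — state set empty
rest 'dcbacd' ignored (set empty)
end set {} — state 1 not in

Answer: REJECT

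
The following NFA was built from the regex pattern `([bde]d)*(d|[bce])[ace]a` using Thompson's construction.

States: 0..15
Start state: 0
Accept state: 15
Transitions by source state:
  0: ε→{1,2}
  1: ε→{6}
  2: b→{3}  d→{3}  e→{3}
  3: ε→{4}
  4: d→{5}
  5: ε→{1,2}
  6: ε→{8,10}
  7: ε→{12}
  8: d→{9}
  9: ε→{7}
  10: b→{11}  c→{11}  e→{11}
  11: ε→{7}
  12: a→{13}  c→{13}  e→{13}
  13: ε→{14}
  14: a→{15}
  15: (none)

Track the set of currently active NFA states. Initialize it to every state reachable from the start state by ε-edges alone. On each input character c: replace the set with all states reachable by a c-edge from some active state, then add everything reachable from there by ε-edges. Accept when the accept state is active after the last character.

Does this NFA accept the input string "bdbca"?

initial (ε-close {0}): {0,1,2,6,8,10}
'b' @ 1: {3,4,7,11,12}
'd' @ 2: {1,2,5,6,8,10}
'b' @ 3: {3,4,7,11,12}
'c' @ 4: {13,14}
'a' @ 5: {15}  [accepting]
end set {15} — state 15 in

Answer: ACCEPT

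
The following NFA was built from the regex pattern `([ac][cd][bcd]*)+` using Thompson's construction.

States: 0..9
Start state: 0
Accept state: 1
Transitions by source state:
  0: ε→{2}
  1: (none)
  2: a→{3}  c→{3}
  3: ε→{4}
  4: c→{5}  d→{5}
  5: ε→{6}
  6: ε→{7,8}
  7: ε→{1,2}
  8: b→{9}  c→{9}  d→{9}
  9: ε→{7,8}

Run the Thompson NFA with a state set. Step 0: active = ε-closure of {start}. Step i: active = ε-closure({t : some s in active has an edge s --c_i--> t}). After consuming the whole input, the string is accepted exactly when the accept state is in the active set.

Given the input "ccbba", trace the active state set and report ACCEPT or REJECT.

Answer: REJECT

Derivation:
start: ε-closure({0}) = {0,2}
'c' @ 1: {3,4}
'c' @ 2: {1,2,5,6,7,8}  ✓accept
'b' @ 3: {1,2,7,8,9}  ✓accept
'b' @ 4: {1,2,7,8,9}  ✓accept
'a' @ 5: {3,4}
end set {3,4} — state 1 not in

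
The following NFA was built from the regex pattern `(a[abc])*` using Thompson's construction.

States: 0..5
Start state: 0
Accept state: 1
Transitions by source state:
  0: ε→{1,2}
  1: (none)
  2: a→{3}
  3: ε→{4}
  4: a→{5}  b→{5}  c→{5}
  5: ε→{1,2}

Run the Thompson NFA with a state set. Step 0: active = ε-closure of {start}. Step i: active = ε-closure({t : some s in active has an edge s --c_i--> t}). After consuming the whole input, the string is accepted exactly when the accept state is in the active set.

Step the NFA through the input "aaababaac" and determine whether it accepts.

initial (ε-close {0}): {0,1,2}
'a' @ 1: {3,4}
'a' @ 2: {1,2,5}  [accepting]
'a' @ 3: {3,4}
'b' @ 4: {1,2,5}  [accepting]
'a' @ 5: {3,4}
'b' @ 6: {1,2,5}  [accepting]
'a' @ 7: {3,4}
'a' @ 8: {1,2,5}  [accepting]
'c' @ 9: {}  — state set empty
final: {}; accept 1 not in set

Answer: REJECT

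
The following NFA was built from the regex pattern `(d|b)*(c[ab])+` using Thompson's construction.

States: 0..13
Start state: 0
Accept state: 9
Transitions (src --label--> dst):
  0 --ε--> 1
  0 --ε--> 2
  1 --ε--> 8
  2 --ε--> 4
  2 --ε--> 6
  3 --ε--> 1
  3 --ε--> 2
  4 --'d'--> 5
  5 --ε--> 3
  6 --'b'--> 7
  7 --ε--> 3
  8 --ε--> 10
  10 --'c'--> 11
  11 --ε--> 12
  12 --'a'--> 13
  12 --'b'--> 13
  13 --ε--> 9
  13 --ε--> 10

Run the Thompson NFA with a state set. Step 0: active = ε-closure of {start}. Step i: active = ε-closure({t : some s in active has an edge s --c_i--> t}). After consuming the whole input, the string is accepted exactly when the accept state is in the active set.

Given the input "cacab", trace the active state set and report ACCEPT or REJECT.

Answer: REJECT

Steps:
S₀ = ε-closure({0}) = {0,1,2,4,6,8,10}
'c' @ 1: {11,12}
'a' @ 2: {9,10,13}  (accept∈set)
'c' @ 3: {11,12}
'a' @ 4: {9,10,13}  (accept∈set)
'b' @ 5: {}  — dead — no transitions
final: {}; accept 9 not in set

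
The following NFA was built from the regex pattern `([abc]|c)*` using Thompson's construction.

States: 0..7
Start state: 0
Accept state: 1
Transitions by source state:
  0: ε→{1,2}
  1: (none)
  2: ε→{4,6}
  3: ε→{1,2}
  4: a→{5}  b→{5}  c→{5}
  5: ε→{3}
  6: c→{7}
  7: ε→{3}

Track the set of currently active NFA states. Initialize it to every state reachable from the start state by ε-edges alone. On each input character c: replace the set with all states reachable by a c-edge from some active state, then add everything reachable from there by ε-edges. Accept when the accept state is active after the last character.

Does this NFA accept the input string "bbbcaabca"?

Answer: ACCEPT

Derivation:
initial (ε-close {0}): {0,1,2,4,6}
'b' @ 1: {1,2,3,4,5,6}  (accept∈set)
'b' @ 2: {1,2,3,4,5,6}  (accept∈set)
'b' @ 3: {1,2,3,4,5,6}  (accept∈set)
'c' @ 4: {1,2,3,4,5,6,7}  (accept∈set)
'a' @ 5: {1,2,3,4,5,6}  (accept∈set)
'a' @ 6: {1,2,3,4,5,6}  (accept∈set)
'b' @ 7: {1,2,3,4,5,6}  (accept∈set)
'c' @ 8: {1,2,3,4,5,6,7}  (accept∈set)
'a' @ 9: {1,2,3,4,5,6}  (accept∈set)
after full input: {1,2,3,4,5,6}  (accept=1 in)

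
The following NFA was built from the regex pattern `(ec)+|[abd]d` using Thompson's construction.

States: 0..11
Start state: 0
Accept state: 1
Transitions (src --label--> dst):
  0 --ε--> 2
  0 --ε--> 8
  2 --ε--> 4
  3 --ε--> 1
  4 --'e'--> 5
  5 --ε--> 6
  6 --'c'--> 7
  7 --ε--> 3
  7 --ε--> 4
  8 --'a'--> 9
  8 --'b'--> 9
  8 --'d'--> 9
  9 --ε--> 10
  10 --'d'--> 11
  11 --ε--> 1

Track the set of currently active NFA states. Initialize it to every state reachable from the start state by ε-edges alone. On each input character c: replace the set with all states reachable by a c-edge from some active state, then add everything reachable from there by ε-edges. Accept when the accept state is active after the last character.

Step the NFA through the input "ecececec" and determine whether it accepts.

initial (ε-close {0}): {0,2,4,8}
'e' @ 1: {5,6}
'c' @ 2: {1,3,4,7}  (accept∈set)
'e' @ 3: {5,6}
'c' @ 4: {1,3,4,7}  (accept∈set)
'e' @ 5: {5,6}
'c' @ 6: {1,3,4,7}  (accept∈set)
'e' @ 7: {5,6}
'c' @ 8: {1,3,4,7}  (accept∈set)
end set {1,3,4,7} — state 1 in

Answer: ACCEPT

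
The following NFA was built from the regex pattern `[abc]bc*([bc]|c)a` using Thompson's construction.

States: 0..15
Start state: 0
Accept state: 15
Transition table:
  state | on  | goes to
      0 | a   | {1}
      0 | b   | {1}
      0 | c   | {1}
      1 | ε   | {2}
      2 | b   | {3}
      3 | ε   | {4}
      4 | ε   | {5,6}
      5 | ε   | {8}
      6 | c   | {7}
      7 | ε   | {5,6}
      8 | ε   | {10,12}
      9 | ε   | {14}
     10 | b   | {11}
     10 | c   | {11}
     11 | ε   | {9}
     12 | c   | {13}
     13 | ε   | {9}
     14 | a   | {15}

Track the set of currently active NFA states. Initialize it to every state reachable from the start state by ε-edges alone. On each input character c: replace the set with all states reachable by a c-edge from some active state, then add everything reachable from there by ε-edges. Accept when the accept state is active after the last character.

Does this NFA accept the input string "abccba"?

Answer: ACCEPT

Steps:
start: ε-closure({0}) = {0}
'a' @ 1: {1,2}
'b' @ 2: {3,4,5,6,8,10,12}
'c' @ 3: {5,6,7,8,9,10,11,12,13,14}
'c' @ 4: {5,6,7,8,9,10,11,12,13,14}
'b' @ 5: {9,11,14}
'a' @ 6: {15}  ✓accept
end set {15} — state 15 in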